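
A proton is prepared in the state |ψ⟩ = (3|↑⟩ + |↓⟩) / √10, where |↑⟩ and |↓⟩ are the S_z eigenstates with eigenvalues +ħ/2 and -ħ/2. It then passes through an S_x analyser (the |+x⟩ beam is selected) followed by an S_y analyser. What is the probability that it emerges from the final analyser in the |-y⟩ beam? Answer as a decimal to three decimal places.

0.400

First analyser (S_x): P(|+x⟩) = |⟨+x|ψ⟩|² = 16/20.
After stage 1 the state is |+x⟩; P(|-y⟩) = |⟨-y|+x⟩|² = 1/2.
Joint probability = 16/20 × 1/2 = 0.400.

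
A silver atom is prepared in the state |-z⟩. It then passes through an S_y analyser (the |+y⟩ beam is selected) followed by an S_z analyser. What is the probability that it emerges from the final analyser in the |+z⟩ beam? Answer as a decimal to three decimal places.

0.250

First analyser (S_y): from |-z⟩, P(|+y⟩) = 1/2.
After stage 1 the state is |+y⟩; P(|+z⟩) = |⟨+z|+y⟩|² = 1/2.
Joint probability = 1/2 × 1/2 = 0.250.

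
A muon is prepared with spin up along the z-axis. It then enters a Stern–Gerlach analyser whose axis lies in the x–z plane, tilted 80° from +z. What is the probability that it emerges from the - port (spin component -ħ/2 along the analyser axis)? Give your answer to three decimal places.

For spin-½, the probability of finding spin-up along an axis at angle θ to the initial spin direction is cos²(θ/2); spin-down is sin²(θ/2).
θ = 80°, so P = sin²(40°) ≈ 0.413.

0.413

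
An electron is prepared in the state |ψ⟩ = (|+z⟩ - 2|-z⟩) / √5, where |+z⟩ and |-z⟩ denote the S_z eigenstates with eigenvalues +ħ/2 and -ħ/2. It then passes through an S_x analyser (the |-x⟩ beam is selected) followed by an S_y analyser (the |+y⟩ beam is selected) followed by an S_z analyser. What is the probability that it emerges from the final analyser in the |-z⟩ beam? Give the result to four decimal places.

First analyser (S_x): P(|-x⟩) = |⟨-x|ψ⟩|² = 9/10.
After stage 1 the state is |-x⟩; P(|+y⟩) = |⟨+y|-x⟩|² = 1/2.
After stage 2 the state is |+y⟩; P(|-z⟩) = |⟨-z|+y⟩|² = 1/2.
Joint probability = 9/10 × 1/2 × 1/2 = 0.2250.

0.2250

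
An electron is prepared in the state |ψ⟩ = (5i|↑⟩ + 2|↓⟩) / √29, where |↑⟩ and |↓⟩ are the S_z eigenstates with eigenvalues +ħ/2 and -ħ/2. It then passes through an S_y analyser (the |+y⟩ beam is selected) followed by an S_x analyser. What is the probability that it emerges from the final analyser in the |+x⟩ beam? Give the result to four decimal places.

First analyser (S_y): P(|+y⟩) = |⟨+y|ψ⟩|² = 9/58.
After stage 1 the state is |+y⟩; P(|+x⟩) = |⟨+x|+y⟩|² = 1/2.
Joint probability = 9/58 × 1/2 = 0.0776.

0.0776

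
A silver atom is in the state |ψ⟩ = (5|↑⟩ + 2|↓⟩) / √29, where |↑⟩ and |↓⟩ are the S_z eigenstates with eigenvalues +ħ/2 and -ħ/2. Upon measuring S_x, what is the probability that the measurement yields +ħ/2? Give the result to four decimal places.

|+x⟩ = (|↑⟩ + |↓⟩)/√2, so ⟨+x|ψ⟩ = (7) / (√2·√29).
P = |7|² / 58 = 49/58.

0.8448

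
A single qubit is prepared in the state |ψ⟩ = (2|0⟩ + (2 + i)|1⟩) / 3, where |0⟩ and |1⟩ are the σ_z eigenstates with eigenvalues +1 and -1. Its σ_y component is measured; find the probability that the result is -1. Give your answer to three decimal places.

|-y⟩ = (|0⟩ - i|1⟩)/√2, so ⟨-y|ψ⟩ = (1 + 2i) / (√2·3).
P = |1 + 2i|² / 18 = 5/18.

0.278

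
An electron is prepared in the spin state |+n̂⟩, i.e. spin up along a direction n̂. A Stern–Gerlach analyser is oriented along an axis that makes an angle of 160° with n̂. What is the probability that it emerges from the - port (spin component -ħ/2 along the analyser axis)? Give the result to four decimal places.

For spin-½, the probability of finding spin-up along an axis at angle θ to the initial spin direction is cos²(θ/2); spin-down is sin²(θ/2).
θ = 160°, so P = sin²(80°) ≈ 0.9698.

0.9698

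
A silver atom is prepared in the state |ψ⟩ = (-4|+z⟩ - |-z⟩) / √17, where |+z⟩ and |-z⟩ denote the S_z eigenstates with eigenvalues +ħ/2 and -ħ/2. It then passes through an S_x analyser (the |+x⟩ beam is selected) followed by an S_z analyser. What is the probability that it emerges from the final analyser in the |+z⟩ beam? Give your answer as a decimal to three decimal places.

First analyser (S_x): P(|+x⟩) = |⟨+x|ψ⟩|² = 25/34.
After stage 1 the state is |+x⟩; P(|+z⟩) = |⟨+z|+x⟩|² = 1/2.
Joint probability = 25/34 × 1/2 = 0.368.

0.368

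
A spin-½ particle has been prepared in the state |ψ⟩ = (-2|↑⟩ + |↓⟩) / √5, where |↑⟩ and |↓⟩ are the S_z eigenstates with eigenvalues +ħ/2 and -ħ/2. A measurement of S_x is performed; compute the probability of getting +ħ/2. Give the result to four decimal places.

|+x⟩ = (|↑⟩ + |↓⟩)/√2, so ⟨+x|ψ⟩ = (-1) / (√2·√5).
P = |-1|² / 10 = 1/10.

0.1000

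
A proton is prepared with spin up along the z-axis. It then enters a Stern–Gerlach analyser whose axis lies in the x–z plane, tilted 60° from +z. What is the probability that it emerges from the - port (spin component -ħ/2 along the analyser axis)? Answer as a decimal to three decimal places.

For spin-½, the probability of finding spin-up along an axis at angle θ to the initial spin direction is cos²(θ/2); spin-down is sin²(θ/2).
θ = 60°, so P = sin²(30°) ≈ 0.250.

0.250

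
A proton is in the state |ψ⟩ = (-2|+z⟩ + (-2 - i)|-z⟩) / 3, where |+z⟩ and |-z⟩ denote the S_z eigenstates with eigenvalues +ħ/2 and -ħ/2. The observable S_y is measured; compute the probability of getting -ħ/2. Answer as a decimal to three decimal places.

|-y⟩ = (|+z⟩ - i|-z⟩)/√2, so ⟨-y|ψ⟩ = (-1 - 2i) / (√2·3).
P = |-1 - 2i|² / 18 = 5/18.

0.278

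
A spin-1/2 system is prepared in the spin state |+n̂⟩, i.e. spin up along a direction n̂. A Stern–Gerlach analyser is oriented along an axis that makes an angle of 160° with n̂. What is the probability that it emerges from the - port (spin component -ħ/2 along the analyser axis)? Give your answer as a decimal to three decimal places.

0.970

For spin-½, the probability of finding spin-up along an axis at angle θ to the initial spin direction is cos²(θ/2); spin-down is sin²(θ/2).
θ = 160°, so P = sin²(80°) ≈ 0.970.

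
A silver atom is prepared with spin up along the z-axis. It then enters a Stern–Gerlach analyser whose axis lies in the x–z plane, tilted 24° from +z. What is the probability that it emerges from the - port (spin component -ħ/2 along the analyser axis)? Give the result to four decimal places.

0.0432

For spin-½, the probability of finding spin-up along an axis at angle θ to the initial spin direction is cos²(θ/2); spin-down is sin²(θ/2).
θ = 24°, so P = sin²(12°) ≈ 0.0432.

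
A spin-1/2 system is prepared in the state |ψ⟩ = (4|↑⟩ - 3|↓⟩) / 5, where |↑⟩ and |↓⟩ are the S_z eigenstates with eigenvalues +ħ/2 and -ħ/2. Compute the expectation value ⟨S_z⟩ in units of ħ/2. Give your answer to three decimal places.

⟨σ_z⟩ = |a|² - |b|² divided by |a|²+|b|², with a, b the |↑⟩, |↓⟩ amplitudes.
= (16 - 9)/25 = 7/25.
⟨S_z⟩ = (ħ/2)·⟨σ_z⟩.

0.280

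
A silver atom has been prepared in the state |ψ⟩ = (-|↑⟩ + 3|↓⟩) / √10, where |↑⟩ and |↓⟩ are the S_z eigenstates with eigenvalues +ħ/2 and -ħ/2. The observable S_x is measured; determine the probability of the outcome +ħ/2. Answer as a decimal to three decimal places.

|+x⟩ = (|↑⟩ + |↓⟩)/√2, so ⟨+x|ψ⟩ = (2) / (√2·√10).
P = |2|² / 20 = 4/20.

0.200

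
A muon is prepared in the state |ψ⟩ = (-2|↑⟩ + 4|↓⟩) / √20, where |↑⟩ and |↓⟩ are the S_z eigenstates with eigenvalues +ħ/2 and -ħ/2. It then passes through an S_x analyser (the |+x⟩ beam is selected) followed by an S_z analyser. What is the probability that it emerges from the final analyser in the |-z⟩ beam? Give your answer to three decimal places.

First analyser (S_x): P(|+x⟩) = |⟨+x|ψ⟩|² = 4/40.
After stage 1 the state is |+x⟩; P(|-z⟩) = |⟨-z|+x⟩|² = 1/2.
Joint probability = 4/40 × 1/2 = 0.050.

0.050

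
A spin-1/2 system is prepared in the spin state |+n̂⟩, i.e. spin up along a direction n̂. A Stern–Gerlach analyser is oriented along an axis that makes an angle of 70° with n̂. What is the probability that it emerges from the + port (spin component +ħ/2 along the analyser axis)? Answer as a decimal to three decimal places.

For spin-½, the probability of finding spin-up along an axis at angle θ to the initial spin direction is cos²(θ/2); spin-down is sin²(θ/2).
θ = 70°, so P = cos²(35°) ≈ 0.671.

0.671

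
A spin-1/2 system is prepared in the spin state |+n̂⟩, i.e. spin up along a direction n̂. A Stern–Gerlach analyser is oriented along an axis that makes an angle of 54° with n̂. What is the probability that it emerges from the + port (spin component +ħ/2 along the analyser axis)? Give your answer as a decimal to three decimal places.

For spin-½, the probability of finding spin-up along an axis at angle θ to the initial spin direction is cos²(θ/2); spin-down is sin²(θ/2).
θ = 54°, so P = cos²(27°) ≈ 0.794.

0.794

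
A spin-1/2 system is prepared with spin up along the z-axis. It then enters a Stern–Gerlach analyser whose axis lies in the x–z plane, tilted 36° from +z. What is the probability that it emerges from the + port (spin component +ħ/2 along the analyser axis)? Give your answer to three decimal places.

For spin-½, the probability of finding spin-up along an axis at angle θ to the initial spin direction is cos²(θ/2); spin-down is sin²(θ/2).
θ = 36°, so P = cos²(18°) ≈ 0.905.

0.905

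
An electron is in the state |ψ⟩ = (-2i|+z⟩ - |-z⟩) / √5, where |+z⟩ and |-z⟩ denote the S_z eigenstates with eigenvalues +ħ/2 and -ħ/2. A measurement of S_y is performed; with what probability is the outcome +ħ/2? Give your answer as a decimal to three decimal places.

0.100

|+y⟩ = (|+z⟩ + i|-z⟩)/√2, so ⟨+y|ψ⟩ = (-i) / (√2·√5).
P = |-i|² / 10 = 1/10.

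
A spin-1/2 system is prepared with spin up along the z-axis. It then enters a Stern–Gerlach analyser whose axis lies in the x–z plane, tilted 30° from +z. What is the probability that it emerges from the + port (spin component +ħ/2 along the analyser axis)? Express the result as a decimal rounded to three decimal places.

For spin-½, the probability of finding spin-up along an axis at angle θ to the initial spin direction is cos²(θ/2); spin-down is sin²(θ/2).
θ = 30°, so P = cos²(15°) ≈ 0.933.

0.933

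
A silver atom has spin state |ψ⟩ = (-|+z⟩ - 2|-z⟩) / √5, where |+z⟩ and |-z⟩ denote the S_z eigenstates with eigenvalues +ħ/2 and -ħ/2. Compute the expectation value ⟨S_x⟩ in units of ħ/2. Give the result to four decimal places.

0.8000

⟨σ_x⟩ = 2 Re(a* b)/(|a|²+|b|²) with a = -1, b = -2.
a* b = 2, so ⟨σ_x⟩ = 4/5.
⟨S_x⟩ = (ħ/2)·⟨σ_x⟩.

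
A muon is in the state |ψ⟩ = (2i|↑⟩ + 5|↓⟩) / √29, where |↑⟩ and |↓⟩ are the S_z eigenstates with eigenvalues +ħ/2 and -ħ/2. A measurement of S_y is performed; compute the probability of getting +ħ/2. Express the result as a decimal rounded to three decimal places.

|+y⟩ = (|↑⟩ + i|↓⟩)/√2, so ⟨+y|ψ⟩ = (-3i) / (√2·√29).
P = |-3i|² / 58 = 9/58.

0.155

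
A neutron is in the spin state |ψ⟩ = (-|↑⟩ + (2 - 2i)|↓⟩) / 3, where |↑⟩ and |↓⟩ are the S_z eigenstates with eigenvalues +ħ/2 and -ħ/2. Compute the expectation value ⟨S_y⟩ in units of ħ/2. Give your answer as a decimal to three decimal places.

⟨σ_y⟩ = 2 Im(a* b)/(|a|²+|b|²) with a = -1, b = (2 - 2i).
a* b = (-2 + 2i), so ⟨σ_y⟩ = 4/9.
⟨S_y⟩ = (ħ/2)·⟨σ_y⟩.

0.444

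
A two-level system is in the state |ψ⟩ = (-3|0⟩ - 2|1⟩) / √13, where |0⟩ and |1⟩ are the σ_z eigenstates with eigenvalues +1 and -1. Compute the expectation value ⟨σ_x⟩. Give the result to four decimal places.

⟨σ_x⟩ = 2 Re(a* b)/(|a|²+|b|²) with a = -3, b = -2.
a* b = 6, so ⟨σ_x⟩ = 12/13.

0.9231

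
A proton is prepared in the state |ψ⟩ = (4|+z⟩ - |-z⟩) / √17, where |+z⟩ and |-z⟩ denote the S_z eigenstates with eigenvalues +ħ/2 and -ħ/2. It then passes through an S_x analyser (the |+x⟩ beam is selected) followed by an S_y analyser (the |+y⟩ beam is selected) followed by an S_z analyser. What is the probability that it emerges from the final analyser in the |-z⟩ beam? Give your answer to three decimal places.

First analyser (S_x): P(|+x⟩) = |⟨+x|ψ⟩|² = 9/34.
After stage 1 the state is |+x⟩; P(|+y⟩) = |⟨+y|+x⟩|² = 1/2.
After stage 2 the state is |+y⟩; P(|-z⟩) = |⟨-z|+y⟩|² = 1/2.
Joint probability = 9/34 × 1/2 × 1/2 = 0.066.

0.066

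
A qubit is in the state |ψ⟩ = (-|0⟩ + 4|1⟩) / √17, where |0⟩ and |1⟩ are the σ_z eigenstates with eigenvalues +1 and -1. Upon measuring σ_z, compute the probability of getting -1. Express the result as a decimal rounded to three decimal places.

0.941

The -1 outcome corresponds to |1⟩. Its amplitude in |ψ⟩ is 4/√17.
P = |4|² / 17 = 16/17.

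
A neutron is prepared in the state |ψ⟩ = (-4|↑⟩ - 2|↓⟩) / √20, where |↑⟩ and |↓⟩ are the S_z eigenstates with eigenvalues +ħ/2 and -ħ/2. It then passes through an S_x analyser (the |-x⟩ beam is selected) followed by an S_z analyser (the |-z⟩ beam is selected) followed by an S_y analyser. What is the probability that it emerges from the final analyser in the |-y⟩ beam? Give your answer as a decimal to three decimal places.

0.025

First analyser (S_x): P(|-x⟩) = |⟨-x|ψ⟩|² = 4/40.
After stage 1 the state is |-x⟩; P(|-z⟩) = |⟨-z|-x⟩|² = 1/2.
After stage 2 the state is |-z⟩; P(|-y⟩) = |⟨-y|-z⟩|² = 1/2.
Joint probability = 4/40 × 1/2 × 1/2 = 0.025.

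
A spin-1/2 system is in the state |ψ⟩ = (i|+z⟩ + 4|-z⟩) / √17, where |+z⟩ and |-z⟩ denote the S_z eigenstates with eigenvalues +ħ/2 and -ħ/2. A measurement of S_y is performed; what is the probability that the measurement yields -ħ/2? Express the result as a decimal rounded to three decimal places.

|-y⟩ = (|+z⟩ - i|-z⟩)/√2, so ⟨-y|ψ⟩ = (5i) / (√2·√17).
P = |5i|² / 34 = 25/34.

0.735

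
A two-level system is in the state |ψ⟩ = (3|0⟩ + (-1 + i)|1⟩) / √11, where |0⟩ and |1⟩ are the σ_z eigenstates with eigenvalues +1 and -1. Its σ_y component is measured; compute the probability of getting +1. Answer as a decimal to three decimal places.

|+y⟩ = (|0⟩ + i|1⟩)/√2, so ⟨+y|ψ⟩ = (4 + i) / (√2·√11).
P = |4 + i|² / 22 = 17/22.

0.773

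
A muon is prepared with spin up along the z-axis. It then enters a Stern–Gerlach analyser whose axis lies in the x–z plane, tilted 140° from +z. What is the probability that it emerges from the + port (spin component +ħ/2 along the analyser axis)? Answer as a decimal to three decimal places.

For spin-½, the probability of finding spin-up along an axis at angle θ to the initial spin direction is cos²(θ/2); spin-down is sin²(θ/2).
θ = 140°, so P = cos²(70°) ≈ 0.117.

0.117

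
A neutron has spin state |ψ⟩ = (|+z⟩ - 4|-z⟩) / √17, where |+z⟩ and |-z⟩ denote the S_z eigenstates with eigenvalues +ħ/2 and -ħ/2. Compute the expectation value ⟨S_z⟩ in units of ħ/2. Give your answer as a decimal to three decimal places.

-0.882

⟨σ_z⟩ = |a|² - |b|² divided by |a|²+|b|², with a, b the |+z⟩, |-z⟩ amplitudes.
= (1 - 16)/17 = -15/17.
⟨S_z⟩ = (ħ/2)·⟨σ_z⟩.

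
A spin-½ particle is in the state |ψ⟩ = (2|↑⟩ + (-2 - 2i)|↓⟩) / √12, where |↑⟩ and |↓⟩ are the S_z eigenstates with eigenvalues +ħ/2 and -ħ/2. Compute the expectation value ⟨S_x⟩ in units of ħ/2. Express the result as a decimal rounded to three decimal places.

-0.667

⟨σ_x⟩ = 2 Re(a* b)/(|a|²+|b|²) with a = 2, b = (-2 - 2i).
a* b = (-4 - 4i), so ⟨σ_x⟩ = -8/12.
⟨S_x⟩ = (ħ/2)·⟨σ_x⟩.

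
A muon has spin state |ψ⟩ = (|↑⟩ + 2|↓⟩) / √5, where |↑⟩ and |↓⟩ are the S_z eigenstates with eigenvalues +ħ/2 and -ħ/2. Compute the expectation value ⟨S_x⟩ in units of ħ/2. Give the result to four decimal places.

0.8000

⟨σ_x⟩ = 2 Re(a* b)/(|a|²+|b|²) with a = 1, b = 2.
a* b = 2, so ⟨σ_x⟩ = 4/5.
⟨S_x⟩ = (ħ/2)·⟨σ_x⟩.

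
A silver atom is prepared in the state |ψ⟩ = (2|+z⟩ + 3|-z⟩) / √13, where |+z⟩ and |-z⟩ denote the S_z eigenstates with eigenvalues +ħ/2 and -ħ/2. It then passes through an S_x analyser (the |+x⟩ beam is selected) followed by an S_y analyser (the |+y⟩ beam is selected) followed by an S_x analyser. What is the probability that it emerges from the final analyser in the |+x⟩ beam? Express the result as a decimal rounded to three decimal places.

First analyser (S_x): P(|+x⟩) = |⟨+x|ψ⟩|² = 25/26.
After stage 1 the state is |+x⟩; P(|+y⟩) = |⟨+y|+x⟩|² = 1/2.
After stage 2 the state is |+y⟩; P(|+x⟩) = |⟨+x|+y⟩|² = 1/2.
Joint probability = 25/26 × 1/2 × 1/2 = 0.240.

0.240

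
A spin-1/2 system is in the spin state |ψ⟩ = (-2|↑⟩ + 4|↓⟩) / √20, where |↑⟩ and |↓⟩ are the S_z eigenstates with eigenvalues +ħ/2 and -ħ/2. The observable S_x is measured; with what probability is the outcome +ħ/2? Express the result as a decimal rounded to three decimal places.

|+x⟩ = (|↑⟩ + |↓⟩)/√2, so ⟨+x|ψ⟩ = (2) / (√2·√20).
P = |2|² / 40 = 4/40.

0.100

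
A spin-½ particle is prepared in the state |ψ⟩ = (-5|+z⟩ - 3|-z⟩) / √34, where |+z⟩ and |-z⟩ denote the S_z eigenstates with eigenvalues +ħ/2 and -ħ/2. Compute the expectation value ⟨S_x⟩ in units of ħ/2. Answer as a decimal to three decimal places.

⟨σ_x⟩ = 2 Re(a* b)/(|a|²+|b|²) with a = -5, b = -3.
a* b = 15, so ⟨σ_x⟩ = 30/34.
⟨S_x⟩ = (ħ/2)·⟨σ_x⟩.

0.882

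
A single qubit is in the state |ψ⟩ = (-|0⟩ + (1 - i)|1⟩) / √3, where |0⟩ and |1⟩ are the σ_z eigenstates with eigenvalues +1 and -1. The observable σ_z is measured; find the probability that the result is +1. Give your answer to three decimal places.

The +1 outcome corresponds to |0⟩. Its amplitude in |ψ⟩ is -1/√3.
P = |-1|² / 3 = 1/3.

0.333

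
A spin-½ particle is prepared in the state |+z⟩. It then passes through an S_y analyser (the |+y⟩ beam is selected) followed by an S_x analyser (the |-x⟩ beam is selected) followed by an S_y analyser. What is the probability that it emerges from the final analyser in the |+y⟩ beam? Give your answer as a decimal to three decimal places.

First analyser (S_y): from |+z⟩, P(|+y⟩) = 1/2.
After stage 1 the state is |+y⟩; P(|-x⟩) = |⟨-x|+y⟩|² = 1/2.
After stage 2 the state is |-x⟩; P(|+y⟩) = |⟨+y|-x⟩|² = 1/2.
Joint probability = 1/2 × 1/2 × 1/2 = 0.125.

0.125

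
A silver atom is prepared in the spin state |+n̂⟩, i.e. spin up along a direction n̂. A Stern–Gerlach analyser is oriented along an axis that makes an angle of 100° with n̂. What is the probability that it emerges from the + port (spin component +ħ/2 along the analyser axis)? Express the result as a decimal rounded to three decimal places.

0.413

For spin-½, the probability of finding spin-up along an axis at angle θ to the initial spin direction is cos²(θ/2); spin-down is sin²(θ/2).
θ = 100°, so P = cos²(50°) ≈ 0.413.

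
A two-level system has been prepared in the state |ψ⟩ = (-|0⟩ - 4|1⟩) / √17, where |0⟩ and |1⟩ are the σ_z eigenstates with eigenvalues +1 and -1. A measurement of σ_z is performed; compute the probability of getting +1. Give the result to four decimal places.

The +1 outcome corresponds to |0⟩. Its amplitude in |ψ⟩ is -1/√17.
P = |-1|² / 17 = 1/17.

0.0588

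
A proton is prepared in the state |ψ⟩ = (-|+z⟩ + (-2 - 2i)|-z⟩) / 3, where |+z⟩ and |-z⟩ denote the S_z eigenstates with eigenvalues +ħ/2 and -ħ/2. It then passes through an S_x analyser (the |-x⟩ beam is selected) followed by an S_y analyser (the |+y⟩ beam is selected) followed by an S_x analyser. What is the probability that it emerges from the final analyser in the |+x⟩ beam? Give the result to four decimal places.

First analyser (S_x): P(|-x⟩) = |⟨-x|ψ⟩|² = 5/18.
After stage 1 the state is |-x⟩; P(|+y⟩) = |⟨+y|-x⟩|² = 1/2.
After stage 2 the state is |+y⟩; P(|+x⟩) = |⟨+x|+y⟩|² = 1/2.
Joint probability = 5/18 × 1/2 × 1/2 = 0.0694.

0.0694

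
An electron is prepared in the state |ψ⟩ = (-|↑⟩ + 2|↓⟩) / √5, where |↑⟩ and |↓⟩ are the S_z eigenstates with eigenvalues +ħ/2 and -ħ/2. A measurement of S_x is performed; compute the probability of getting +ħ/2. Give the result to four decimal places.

|+x⟩ = (|↑⟩ + |↓⟩)/√2, so ⟨+x|ψ⟩ = (1) / (√2·√5).
P = |1|² / 10 = 1/10.

0.1000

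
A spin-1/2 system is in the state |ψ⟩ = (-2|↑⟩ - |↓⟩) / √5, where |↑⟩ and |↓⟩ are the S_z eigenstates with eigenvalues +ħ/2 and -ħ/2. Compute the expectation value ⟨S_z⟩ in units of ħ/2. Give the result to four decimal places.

0.6000

⟨σ_z⟩ = |a|² - |b|² divided by |a|²+|b|², with a, b the |↑⟩, |↓⟩ amplitudes.
= (4 - 1)/5 = 3/5.
⟨S_z⟩ = (ħ/2)·⟨σ_z⟩.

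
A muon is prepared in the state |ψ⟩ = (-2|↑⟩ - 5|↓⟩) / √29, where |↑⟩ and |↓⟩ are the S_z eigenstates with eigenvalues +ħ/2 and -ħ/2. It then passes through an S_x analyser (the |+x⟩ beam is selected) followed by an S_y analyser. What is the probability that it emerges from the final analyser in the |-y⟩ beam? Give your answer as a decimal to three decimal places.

0.422

First analyser (S_x): P(|+x⟩) = |⟨+x|ψ⟩|² = 49/58.
After stage 1 the state is |+x⟩; P(|-y⟩) = |⟨-y|+x⟩|² = 1/2.
Joint probability = 49/58 × 1/2 = 0.422.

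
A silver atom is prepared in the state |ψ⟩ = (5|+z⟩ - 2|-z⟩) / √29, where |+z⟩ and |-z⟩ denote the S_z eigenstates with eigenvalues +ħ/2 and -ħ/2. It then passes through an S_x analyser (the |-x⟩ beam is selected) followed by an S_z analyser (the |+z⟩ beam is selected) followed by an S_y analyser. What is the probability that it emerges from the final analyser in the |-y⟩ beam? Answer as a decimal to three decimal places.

0.211

First analyser (S_x): P(|-x⟩) = |⟨-x|ψ⟩|² = 49/58.
After stage 1 the state is |-x⟩; P(|+z⟩) = |⟨+z|-x⟩|² = 1/2.
After stage 2 the state is |+z⟩; P(|-y⟩) = |⟨-y|+z⟩|² = 1/2.
Joint probability = 49/58 × 1/2 × 1/2 = 0.211.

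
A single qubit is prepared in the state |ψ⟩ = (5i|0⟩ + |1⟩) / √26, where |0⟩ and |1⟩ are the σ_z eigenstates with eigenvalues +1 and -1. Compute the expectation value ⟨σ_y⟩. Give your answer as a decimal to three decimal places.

-0.385

⟨σ_y⟩ = 2 Im(a* b)/(|a|²+|b|²) with a = 5i, b = 1.
a* b = -5i, so ⟨σ_y⟩ = -10/26.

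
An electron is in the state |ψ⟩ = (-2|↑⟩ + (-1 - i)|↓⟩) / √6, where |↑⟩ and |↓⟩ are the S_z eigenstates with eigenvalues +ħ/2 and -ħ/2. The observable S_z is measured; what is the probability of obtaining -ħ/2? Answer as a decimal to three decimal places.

0.333

The -ħ/2 outcome corresponds to |↓⟩. Its amplitude in |ψ⟩ is (-1 - i)/√6.
P = |-1 - i|² / 6 = 2/6.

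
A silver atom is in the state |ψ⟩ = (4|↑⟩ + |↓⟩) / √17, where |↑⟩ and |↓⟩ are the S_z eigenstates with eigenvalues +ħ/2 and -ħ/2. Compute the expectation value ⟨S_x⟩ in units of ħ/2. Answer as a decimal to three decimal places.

0.471

⟨σ_x⟩ = 2 Re(a* b)/(|a|²+|b|²) with a = 4, b = 1.
a* b = 4, so ⟨σ_x⟩ = 8/17.
⟨S_x⟩ = (ħ/2)·⟨σ_x⟩.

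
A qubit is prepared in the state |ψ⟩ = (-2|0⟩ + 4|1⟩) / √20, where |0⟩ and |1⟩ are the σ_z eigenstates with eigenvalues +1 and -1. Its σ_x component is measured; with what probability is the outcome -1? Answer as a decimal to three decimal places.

0.900

|-x⟩ = (|0⟩ - |1⟩)/√2, so ⟨-x|ψ⟩ = (-6) / (√2·√20).
P = |-6|² / 40 = 36/40.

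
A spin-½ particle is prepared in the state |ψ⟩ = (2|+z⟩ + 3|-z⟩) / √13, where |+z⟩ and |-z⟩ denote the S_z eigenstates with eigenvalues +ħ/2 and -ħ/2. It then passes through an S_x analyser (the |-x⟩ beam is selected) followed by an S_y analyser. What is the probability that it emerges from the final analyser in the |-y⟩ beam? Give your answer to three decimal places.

0.019

First analyser (S_x): P(|-x⟩) = |⟨-x|ψ⟩|² = 1/26.
After stage 1 the state is |-x⟩; P(|-y⟩) = |⟨-y|-x⟩|² = 1/2.
Joint probability = 1/26 × 1/2 = 0.019.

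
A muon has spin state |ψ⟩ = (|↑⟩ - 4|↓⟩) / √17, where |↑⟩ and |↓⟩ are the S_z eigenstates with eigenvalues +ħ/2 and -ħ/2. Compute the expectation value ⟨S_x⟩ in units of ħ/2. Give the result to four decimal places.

-0.4706

⟨σ_x⟩ = 2 Re(a* b)/(|a|²+|b|²) with a = 1, b = -4.
a* b = -4, so ⟨σ_x⟩ = -8/17.
⟨S_x⟩ = (ħ/2)·⟨σ_x⟩.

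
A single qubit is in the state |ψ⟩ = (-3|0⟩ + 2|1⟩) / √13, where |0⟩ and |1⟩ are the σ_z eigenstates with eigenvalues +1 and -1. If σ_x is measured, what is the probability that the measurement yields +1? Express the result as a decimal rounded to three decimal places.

0.038

|+x⟩ = (|0⟩ + |1⟩)/√2, so ⟨+x|ψ⟩ = (-1) / (√2·√13).
P = |-1|² / 26 = 1/26.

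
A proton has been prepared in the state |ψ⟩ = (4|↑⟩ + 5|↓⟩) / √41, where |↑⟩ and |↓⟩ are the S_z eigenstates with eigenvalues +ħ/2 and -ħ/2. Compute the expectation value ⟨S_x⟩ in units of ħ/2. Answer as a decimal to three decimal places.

0.976

⟨σ_x⟩ = 2 Re(a* b)/(|a|²+|b|²) with a = 4, b = 5.
a* b = 20, so ⟨σ_x⟩ = 40/41.
⟨S_x⟩ = (ħ/2)·⟨σ_x⟩.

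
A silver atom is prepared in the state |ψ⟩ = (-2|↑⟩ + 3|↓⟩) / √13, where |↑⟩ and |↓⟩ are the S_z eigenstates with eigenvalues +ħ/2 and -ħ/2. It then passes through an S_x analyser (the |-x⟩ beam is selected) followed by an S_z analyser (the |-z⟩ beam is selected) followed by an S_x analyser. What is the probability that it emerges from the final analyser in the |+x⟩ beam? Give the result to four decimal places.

First analyser (S_x): P(|-x⟩) = |⟨-x|ψ⟩|² = 25/26.
After stage 1 the state is |-x⟩; P(|-z⟩) = |⟨-z|-x⟩|² = 1/2.
After stage 2 the state is |-z⟩; P(|+x⟩) = |⟨+x|-z⟩|² = 1/2.
Joint probability = 25/26 × 1/2 × 1/2 = 0.2404.

0.2404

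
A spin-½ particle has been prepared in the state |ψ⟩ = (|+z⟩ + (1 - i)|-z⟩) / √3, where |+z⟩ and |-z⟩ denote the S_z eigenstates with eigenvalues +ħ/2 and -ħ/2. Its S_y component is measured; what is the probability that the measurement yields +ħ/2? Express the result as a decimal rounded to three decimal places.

0.167

|+y⟩ = (|+z⟩ + i|-z⟩)/√2, so ⟨+y|ψ⟩ = (-i) / (√2·√3).
P = |-i|² / 6 = 1/6.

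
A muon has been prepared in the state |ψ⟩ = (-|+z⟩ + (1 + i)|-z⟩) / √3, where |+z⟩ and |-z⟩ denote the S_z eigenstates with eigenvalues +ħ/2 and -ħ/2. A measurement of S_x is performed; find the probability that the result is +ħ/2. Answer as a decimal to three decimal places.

0.167

|+x⟩ = (|+z⟩ + |-z⟩)/√2, so ⟨+x|ψ⟩ = (i) / (√2·√3).
P = |i|² / 6 = 1/6.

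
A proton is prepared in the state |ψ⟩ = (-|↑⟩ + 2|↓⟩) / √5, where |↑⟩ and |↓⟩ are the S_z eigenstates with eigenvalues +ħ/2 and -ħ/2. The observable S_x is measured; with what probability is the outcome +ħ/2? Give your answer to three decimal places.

|+x⟩ = (|↑⟩ + |↓⟩)/√2, so ⟨+x|ψ⟩ = (1) / (√2·√5).
P = |1|² / 10 = 1/10.

0.100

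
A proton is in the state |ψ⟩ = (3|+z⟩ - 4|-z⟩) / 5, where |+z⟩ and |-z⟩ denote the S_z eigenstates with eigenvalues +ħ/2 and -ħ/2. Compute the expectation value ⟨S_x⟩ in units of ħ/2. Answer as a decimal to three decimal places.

⟨σ_x⟩ = 2 Re(a* b)/(|a|²+|b|²) with a = 3, b = -4.
a* b = -12, so ⟨σ_x⟩ = -24/25.
⟨S_x⟩ = (ħ/2)·⟨σ_x⟩.

-0.960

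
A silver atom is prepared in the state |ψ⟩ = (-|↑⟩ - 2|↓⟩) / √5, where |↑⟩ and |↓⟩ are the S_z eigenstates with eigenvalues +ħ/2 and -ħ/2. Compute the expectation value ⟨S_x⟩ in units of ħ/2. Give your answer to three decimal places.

0.800

⟨σ_x⟩ = 2 Re(a* b)/(|a|²+|b|²) with a = -1, b = -2.
a* b = 2, so ⟨σ_x⟩ = 4/5.
⟨S_x⟩ = (ħ/2)·⟨σ_x⟩.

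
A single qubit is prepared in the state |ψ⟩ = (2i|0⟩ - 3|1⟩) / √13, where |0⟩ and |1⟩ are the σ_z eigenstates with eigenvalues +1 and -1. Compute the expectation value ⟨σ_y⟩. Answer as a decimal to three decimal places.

⟨σ_y⟩ = 2 Im(a* b)/(|a|²+|b|²) with a = 2i, b = -3.
a* b = 6i, so ⟨σ_y⟩ = 12/13.

0.923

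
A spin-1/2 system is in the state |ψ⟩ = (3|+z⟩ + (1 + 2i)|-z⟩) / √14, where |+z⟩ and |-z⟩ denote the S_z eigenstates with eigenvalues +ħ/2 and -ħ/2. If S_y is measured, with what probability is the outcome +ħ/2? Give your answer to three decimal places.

0.929

|+y⟩ = (|+z⟩ + i|-z⟩)/√2, so ⟨+y|ψ⟩ = (5 - i) / (√2·√14).
P = |5 - i|² / 28 = 26/28.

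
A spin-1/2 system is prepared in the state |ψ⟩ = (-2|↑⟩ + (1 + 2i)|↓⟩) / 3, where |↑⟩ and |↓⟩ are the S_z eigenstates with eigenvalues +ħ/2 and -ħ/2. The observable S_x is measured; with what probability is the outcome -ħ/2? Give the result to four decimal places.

0.7222

|-x⟩ = (|↑⟩ - |↓⟩)/√2, so ⟨-x|ψ⟩ = (-3 - 2i) / (√2·3).
P = |-3 - 2i|² / 18 = 13/18.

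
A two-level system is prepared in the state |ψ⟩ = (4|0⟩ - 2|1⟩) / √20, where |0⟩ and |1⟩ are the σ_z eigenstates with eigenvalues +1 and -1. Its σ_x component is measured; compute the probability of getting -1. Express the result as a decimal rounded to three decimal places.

|-x⟩ = (|0⟩ - |1⟩)/√2, so ⟨-x|ψ⟩ = (6) / (√2·√20).
P = |6|² / 40 = 36/40.

0.900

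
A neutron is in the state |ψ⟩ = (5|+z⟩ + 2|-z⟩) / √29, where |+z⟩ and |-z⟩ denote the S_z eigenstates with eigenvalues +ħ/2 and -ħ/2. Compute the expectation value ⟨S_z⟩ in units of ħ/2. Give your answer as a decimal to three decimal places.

⟨σ_z⟩ = |a|² - |b|² divided by |a|²+|b|², with a, b the |+z⟩, |-z⟩ amplitudes.
= (25 - 4)/29 = 21/29.
⟨S_z⟩ = (ħ/2)·⟨σ_z⟩.

0.724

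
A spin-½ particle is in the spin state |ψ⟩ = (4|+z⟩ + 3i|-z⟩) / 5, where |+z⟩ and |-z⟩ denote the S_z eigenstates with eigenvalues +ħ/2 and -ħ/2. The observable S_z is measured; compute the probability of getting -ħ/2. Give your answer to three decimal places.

The -ħ/2 outcome corresponds to |-z⟩. Its amplitude in |ψ⟩ is 3i/5.
P = |3i|² / 25 = 9/25.

0.360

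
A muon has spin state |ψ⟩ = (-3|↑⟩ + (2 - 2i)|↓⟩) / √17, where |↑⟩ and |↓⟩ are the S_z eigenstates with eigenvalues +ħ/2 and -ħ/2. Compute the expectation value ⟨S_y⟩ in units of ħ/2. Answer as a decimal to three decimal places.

⟨σ_y⟩ = 2 Im(a* b)/(|a|²+|b|²) with a = -3, b = (2 - 2i).
a* b = (-6 + 6i), so ⟨σ_y⟩ = 12/17.
⟨S_y⟩ = (ħ/2)·⟨σ_y⟩.

0.706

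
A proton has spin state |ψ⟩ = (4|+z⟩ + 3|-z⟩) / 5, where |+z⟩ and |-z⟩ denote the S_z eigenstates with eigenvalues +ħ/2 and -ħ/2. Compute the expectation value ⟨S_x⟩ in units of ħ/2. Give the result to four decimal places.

0.9600

⟨σ_x⟩ = 2 Re(a* b)/(|a|²+|b|²) with a = 4, b = 3.
a* b = 12, so ⟨σ_x⟩ = 24/25.
⟨S_x⟩ = (ħ/2)·⟨σ_x⟩.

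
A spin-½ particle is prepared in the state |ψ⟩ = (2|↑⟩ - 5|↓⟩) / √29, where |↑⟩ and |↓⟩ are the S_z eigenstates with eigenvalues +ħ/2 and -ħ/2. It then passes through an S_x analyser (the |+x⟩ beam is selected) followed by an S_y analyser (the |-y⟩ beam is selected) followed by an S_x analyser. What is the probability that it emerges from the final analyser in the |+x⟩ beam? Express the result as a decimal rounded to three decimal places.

First analyser (S_x): P(|+x⟩) = |⟨+x|ψ⟩|² = 9/58.
After stage 1 the state is |+x⟩; P(|-y⟩) = |⟨-y|+x⟩|² = 1/2.
After stage 2 the state is |-y⟩; P(|+x⟩) = |⟨+x|-y⟩|² = 1/2.
Joint probability = 9/58 × 1/2 × 1/2 = 0.039.

0.039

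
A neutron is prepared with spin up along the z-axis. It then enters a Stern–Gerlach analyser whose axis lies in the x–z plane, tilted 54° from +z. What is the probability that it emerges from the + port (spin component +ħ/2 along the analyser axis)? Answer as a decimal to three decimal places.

0.794

For spin-½, the probability of finding spin-up along an axis at angle θ to the initial spin direction is cos²(θ/2); spin-down is sin²(θ/2).
θ = 54°, so P = cos²(27°) ≈ 0.794.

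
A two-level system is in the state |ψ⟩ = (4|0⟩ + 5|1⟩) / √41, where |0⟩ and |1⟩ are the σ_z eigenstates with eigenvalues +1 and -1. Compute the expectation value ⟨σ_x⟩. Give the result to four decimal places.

⟨σ_x⟩ = 2 Re(a* b)/(|a|²+|b|²) with a = 4, b = 5.
a* b = 20, so ⟨σ_x⟩ = 40/41.

0.9756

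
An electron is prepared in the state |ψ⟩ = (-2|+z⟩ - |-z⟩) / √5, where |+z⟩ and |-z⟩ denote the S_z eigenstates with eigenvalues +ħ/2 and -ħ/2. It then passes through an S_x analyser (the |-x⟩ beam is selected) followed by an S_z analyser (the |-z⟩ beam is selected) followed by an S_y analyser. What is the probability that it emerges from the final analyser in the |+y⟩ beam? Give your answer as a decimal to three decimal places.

0.025

First analyser (S_x): P(|-x⟩) = |⟨-x|ψ⟩|² = 1/10.
After stage 1 the state is |-x⟩; P(|-z⟩) = |⟨-z|-x⟩|² = 1/2.
After stage 2 the state is |-z⟩; P(|+y⟩) = |⟨+y|-z⟩|² = 1/2.
Joint probability = 1/10 × 1/2 × 1/2 = 0.025.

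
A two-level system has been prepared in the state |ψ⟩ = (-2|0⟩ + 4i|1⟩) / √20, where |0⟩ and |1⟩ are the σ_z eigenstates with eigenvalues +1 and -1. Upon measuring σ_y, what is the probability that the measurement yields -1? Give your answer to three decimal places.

|-y⟩ = (|0⟩ - i|1⟩)/√2, so ⟨-y|ψ⟩ = (-6) / (√2·√20).
P = |-6|² / 40 = 36/40.

0.900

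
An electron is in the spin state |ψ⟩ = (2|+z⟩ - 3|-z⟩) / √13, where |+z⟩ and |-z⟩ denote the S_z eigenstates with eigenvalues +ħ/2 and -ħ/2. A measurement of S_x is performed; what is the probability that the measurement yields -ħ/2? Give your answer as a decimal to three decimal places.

0.962

|-x⟩ = (|+z⟩ - |-z⟩)/√2, so ⟨-x|ψ⟩ = (5) / (√2·√13).
P = |5|² / 26 = 25/26.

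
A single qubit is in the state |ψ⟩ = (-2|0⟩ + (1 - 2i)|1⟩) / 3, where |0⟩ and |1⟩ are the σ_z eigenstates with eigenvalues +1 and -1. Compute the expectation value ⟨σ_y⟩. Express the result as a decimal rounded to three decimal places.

⟨σ_y⟩ = 2 Im(a* b)/(|a|²+|b|²) with a = -2, b = (1 - 2i).
a* b = (-2 + 4i), so ⟨σ_y⟩ = 8/9.

0.889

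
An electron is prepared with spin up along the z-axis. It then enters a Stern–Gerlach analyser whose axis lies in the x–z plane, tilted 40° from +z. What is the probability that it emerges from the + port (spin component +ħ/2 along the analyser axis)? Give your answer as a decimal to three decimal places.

0.883

For spin-½, the probability of finding spin-up along an axis at angle θ to the initial spin direction is cos²(θ/2); spin-down is sin²(θ/2).
θ = 40°, so P = cos²(20°) ≈ 0.883.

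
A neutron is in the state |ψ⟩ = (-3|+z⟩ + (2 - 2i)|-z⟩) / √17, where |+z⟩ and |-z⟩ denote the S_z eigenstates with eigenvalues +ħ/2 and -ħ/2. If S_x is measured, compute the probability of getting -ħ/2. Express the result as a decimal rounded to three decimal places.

|-x⟩ = (|+z⟩ - |-z⟩)/√2, so ⟨-x|ψ⟩ = (-5 + 2i) / (√2·√17).
P = |-5 + 2i|² / 34 = 29/34.

0.853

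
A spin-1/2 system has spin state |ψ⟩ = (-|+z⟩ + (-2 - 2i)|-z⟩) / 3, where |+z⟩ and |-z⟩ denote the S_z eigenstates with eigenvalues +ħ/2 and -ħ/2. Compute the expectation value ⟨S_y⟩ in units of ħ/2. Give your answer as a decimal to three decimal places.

⟨σ_y⟩ = 2 Im(a* b)/(|a|²+|b|²) with a = -1, b = (-2 - 2i).
a* b = (2 + 2i), so ⟨σ_y⟩ = 4/9.
⟨S_y⟩ = (ħ/2)·⟨σ_y⟩.

0.444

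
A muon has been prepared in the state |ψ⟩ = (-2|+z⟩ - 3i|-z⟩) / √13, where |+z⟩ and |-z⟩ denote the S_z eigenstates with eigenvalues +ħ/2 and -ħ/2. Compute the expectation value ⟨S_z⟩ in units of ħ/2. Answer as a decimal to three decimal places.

-0.385

⟨σ_z⟩ = |a|² - |b|² divided by |a|²+|b|², with a, b the |+z⟩, |-z⟩ amplitudes.
= (4 - 9)/13 = -5/13.
⟨S_z⟩ = (ħ/2)·⟨σ_z⟩.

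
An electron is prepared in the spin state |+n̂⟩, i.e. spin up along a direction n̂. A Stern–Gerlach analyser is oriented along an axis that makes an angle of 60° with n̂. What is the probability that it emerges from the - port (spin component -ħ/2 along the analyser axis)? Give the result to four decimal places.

For spin-½, the probability of finding spin-up along an axis at angle θ to the initial spin direction is cos²(θ/2); spin-down is sin²(θ/2).
θ = 60°, so P = sin²(30°) ≈ 0.2500.

0.2500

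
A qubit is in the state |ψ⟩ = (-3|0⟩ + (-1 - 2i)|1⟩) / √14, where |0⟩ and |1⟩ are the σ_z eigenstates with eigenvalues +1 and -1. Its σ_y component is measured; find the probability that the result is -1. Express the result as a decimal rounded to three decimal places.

0.071

|-y⟩ = (|0⟩ - i|1⟩)/√2, so ⟨-y|ψ⟩ = (-1 - i) / (√2·√14).
P = |-1 - i|² / 28 = 2/28.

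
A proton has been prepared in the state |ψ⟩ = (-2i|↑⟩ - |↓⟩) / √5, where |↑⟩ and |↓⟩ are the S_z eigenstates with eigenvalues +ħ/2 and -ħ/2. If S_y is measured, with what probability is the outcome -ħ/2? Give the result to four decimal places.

0.9000

|-y⟩ = (|↑⟩ - i|↓⟩)/√2, so ⟨-y|ψ⟩ = (-3i) / (√2·√5).
P = |-3i|² / 10 = 9/10.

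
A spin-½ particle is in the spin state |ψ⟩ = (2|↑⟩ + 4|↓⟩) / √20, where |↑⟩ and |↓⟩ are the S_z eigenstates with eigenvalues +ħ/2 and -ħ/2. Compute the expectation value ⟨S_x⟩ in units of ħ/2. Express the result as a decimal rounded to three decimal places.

⟨σ_x⟩ = 2 Re(a* b)/(|a|²+|b|²) with a = 2, b = 4.
a* b = 8, so ⟨σ_x⟩ = 16/20.
⟨S_x⟩ = (ħ/2)·⟨σ_x⟩.

0.800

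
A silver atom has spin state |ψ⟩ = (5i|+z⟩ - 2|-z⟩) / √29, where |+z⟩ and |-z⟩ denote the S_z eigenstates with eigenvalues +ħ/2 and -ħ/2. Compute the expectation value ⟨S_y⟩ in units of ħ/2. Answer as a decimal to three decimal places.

⟨σ_y⟩ = 2 Im(a* b)/(|a|²+|b|²) with a = 5i, b = -2.
a* b = 10i, so ⟨σ_y⟩ = 20/29.
⟨S_y⟩ = (ħ/2)·⟨σ_y⟩.

0.690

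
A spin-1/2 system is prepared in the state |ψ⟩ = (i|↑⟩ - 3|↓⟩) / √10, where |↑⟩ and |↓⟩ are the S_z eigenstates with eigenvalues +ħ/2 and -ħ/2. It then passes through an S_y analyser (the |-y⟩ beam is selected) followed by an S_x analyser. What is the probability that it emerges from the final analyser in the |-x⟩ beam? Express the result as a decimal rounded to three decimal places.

First analyser (S_y): P(|-y⟩) = |⟨-y|ψ⟩|² = 4/20.
After stage 1 the state is |-y⟩; P(|-x⟩) = |⟨-x|-y⟩|² = 1/2.
Joint probability = 4/20 × 1/2 = 0.100.

0.100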